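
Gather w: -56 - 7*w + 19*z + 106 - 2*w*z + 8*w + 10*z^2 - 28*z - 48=w*(1 - 2*z) + 10*z^2 - 9*z + 2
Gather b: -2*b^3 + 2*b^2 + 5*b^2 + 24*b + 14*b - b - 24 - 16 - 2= -2*b^3 + 7*b^2 + 37*b - 42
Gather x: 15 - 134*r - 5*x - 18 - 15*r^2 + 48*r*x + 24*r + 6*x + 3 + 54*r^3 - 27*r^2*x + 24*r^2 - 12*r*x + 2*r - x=54*r^3 + 9*r^2 - 108*r + x*(-27*r^2 + 36*r)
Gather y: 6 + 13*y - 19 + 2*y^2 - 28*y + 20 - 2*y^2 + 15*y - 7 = 0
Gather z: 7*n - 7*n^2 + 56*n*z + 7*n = -7*n^2 + 56*n*z + 14*n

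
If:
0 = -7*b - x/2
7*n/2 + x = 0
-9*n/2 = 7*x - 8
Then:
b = -1/10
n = -2/5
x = 7/5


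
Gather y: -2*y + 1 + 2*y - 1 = 0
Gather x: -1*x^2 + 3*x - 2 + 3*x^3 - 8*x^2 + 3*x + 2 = 3*x^3 - 9*x^2 + 6*x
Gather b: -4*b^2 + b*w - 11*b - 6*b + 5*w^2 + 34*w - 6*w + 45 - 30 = -4*b^2 + b*(w - 17) + 5*w^2 + 28*w + 15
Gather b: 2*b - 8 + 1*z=2*b + z - 8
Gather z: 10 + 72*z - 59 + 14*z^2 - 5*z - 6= 14*z^2 + 67*z - 55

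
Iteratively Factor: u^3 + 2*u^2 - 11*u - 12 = (u - 3)*(u^2 + 5*u + 4) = (u - 3)*(u + 1)*(u + 4)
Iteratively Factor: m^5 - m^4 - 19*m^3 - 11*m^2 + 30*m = (m)*(m^4 - m^3 - 19*m^2 - 11*m + 30) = m*(m - 5)*(m^3 + 4*m^2 + m - 6) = m*(m - 5)*(m + 3)*(m^2 + m - 2) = m*(m - 5)*(m + 2)*(m + 3)*(m - 1)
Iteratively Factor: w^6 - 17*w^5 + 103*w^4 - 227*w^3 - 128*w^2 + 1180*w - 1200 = (w - 3)*(w^5 - 14*w^4 + 61*w^3 - 44*w^2 - 260*w + 400) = (w - 5)*(w - 3)*(w^4 - 9*w^3 + 16*w^2 + 36*w - 80) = (w - 5)*(w - 3)*(w - 2)*(w^3 - 7*w^2 + 2*w + 40) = (w - 5)^2*(w - 3)*(w - 2)*(w^2 - 2*w - 8) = (w - 5)^2*(w - 3)*(w - 2)*(w + 2)*(w - 4)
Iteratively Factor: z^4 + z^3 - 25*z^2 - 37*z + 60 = (z - 5)*(z^3 + 6*z^2 + 5*z - 12) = (z - 5)*(z - 1)*(z^2 + 7*z + 12) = (z - 5)*(z - 1)*(z + 4)*(z + 3)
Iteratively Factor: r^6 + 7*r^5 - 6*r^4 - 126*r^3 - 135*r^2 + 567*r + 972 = (r + 3)*(r^5 + 4*r^4 - 18*r^3 - 72*r^2 + 81*r + 324) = (r + 3)*(r + 4)*(r^4 - 18*r^2 + 81) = (r + 3)^2*(r + 4)*(r^3 - 3*r^2 - 9*r + 27) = (r - 3)*(r + 3)^2*(r + 4)*(r^2 - 9) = (r - 3)*(r + 3)^3*(r + 4)*(r - 3)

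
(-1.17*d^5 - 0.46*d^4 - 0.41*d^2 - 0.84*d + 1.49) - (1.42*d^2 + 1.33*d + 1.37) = -1.17*d^5 - 0.46*d^4 - 1.83*d^2 - 2.17*d + 0.12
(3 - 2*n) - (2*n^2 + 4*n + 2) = -2*n^2 - 6*n + 1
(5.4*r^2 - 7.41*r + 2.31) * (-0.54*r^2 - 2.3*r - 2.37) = -2.916*r^4 - 8.4186*r^3 + 2.9976*r^2 + 12.2487*r - 5.4747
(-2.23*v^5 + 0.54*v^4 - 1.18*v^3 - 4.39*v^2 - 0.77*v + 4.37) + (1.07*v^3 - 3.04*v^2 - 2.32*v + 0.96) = -2.23*v^5 + 0.54*v^4 - 0.11*v^3 - 7.43*v^2 - 3.09*v + 5.33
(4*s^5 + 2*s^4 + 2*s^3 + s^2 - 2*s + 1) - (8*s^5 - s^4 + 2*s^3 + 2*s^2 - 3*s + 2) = -4*s^5 + 3*s^4 - s^2 + s - 1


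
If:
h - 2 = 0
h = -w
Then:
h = 2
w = -2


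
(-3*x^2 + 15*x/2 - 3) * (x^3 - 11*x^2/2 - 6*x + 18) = -3*x^5 + 24*x^4 - 105*x^3/4 - 165*x^2/2 + 153*x - 54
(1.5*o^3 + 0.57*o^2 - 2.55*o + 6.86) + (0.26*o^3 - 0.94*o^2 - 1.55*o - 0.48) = 1.76*o^3 - 0.37*o^2 - 4.1*o + 6.38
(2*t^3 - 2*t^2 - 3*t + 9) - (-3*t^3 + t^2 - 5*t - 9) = 5*t^3 - 3*t^2 + 2*t + 18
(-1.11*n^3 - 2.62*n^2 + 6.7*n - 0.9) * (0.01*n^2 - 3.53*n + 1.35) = -0.0111*n^5 + 3.8921*n^4 + 7.8171*n^3 - 27.197*n^2 + 12.222*n - 1.215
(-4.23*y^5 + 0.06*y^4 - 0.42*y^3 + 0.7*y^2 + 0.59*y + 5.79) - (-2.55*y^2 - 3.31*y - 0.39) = -4.23*y^5 + 0.06*y^4 - 0.42*y^3 + 3.25*y^2 + 3.9*y + 6.18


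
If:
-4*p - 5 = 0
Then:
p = -5/4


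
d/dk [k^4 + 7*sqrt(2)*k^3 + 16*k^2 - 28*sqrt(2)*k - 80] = 4*k^3 + 21*sqrt(2)*k^2 + 32*k - 28*sqrt(2)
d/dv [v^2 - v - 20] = 2*v - 1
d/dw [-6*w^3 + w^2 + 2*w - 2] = -18*w^2 + 2*w + 2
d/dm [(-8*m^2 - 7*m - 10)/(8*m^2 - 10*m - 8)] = (34*m^2 + 72*m - 11)/(16*m^4 - 40*m^3 - 7*m^2 + 40*m + 16)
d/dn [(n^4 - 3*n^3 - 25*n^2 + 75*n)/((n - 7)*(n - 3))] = (2*n^3 - 21*n^2 + 175)/(n^2 - 14*n + 49)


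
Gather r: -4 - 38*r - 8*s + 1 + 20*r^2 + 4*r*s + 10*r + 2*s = 20*r^2 + r*(4*s - 28) - 6*s - 3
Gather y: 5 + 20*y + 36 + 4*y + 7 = 24*y + 48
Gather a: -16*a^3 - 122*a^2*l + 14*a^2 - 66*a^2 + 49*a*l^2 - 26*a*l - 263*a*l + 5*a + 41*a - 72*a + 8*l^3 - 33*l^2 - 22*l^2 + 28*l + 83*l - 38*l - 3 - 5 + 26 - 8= -16*a^3 + a^2*(-122*l - 52) + a*(49*l^2 - 289*l - 26) + 8*l^3 - 55*l^2 + 73*l + 10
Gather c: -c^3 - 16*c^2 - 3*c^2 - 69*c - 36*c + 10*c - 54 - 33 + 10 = -c^3 - 19*c^2 - 95*c - 77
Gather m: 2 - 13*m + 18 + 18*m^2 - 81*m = 18*m^2 - 94*m + 20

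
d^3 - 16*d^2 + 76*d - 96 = (d - 8)*(d - 6)*(d - 2)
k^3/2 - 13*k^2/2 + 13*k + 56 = (k/2 + 1)*(k - 8)*(k - 7)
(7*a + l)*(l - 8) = 7*a*l - 56*a + l^2 - 8*l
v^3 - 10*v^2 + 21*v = v*(v - 7)*(v - 3)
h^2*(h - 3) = h^3 - 3*h^2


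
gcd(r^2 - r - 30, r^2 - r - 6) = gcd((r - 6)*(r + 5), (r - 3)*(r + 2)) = 1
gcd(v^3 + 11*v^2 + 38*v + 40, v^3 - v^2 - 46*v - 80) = v^2 + 7*v + 10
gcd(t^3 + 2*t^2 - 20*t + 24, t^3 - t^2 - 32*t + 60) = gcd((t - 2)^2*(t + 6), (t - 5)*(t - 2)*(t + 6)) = t^2 + 4*t - 12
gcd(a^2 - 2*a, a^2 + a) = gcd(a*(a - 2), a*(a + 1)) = a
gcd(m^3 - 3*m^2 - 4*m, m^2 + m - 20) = m - 4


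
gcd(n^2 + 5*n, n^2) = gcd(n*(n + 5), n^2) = n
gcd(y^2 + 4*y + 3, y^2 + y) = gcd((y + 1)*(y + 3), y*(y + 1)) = y + 1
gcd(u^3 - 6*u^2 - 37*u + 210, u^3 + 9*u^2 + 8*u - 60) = u + 6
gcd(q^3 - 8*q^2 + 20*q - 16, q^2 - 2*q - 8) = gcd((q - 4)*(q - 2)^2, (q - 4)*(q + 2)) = q - 4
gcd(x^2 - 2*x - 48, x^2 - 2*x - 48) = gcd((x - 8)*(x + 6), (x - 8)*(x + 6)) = x^2 - 2*x - 48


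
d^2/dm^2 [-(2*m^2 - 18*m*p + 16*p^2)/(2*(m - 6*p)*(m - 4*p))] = 2*p*(-m^3 + 48*m^2*p - 408*m*p^2 + 976*p^3)/(m^6 - 30*m^5*p + 372*m^4*p^2 - 2440*m^3*p^3 + 8928*m^2*p^4 - 17280*m*p^5 + 13824*p^6)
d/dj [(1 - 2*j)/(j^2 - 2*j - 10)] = 2*(j^2 - j + 11)/(j^4 - 4*j^3 - 16*j^2 + 40*j + 100)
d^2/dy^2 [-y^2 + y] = -2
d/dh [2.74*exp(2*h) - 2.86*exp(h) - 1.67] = (5.48*exp(h) - 2.86)*exp(h)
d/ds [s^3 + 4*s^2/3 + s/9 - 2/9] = 3*s^2 + 8*s/3 + 1/9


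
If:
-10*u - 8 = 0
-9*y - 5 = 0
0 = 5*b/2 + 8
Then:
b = -16/5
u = -4/5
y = -5/9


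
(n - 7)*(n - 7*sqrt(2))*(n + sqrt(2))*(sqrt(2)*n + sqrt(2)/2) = sqrt(2)*n^4 - 12*n^3 - 13*sqrt(2)*n^3/2 - 35*sqrt(2)*n^2/2 + 78*n^2 + 42*n + 91*sqrt(2)*n + 49*sqrt(2)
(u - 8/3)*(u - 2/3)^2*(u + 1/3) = u^4 - 11*u^3/3 + 8*u^2/3 + 4*u/27 - 32/81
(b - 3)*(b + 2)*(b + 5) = b^3 + 4*b^2 - 11*b - 30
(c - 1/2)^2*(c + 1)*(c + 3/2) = c^4 + 3*c^3/2 - 3*c^2/4 - 7*c/8 + 3/8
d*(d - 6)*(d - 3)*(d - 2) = d^4 - 11*d^3 + 36*d^2 - 36*d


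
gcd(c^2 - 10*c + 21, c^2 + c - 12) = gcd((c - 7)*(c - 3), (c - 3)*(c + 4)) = c - 3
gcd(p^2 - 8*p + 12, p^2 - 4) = p - 2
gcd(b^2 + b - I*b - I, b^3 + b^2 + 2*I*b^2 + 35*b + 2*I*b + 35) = b + 1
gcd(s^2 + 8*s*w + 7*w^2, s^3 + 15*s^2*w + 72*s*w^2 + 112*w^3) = s + 7*w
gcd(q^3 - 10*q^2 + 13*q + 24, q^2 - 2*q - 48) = q - 8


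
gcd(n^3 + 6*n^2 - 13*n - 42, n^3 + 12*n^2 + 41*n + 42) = n^2 + 9*n + 14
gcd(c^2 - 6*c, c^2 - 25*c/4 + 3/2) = c - 6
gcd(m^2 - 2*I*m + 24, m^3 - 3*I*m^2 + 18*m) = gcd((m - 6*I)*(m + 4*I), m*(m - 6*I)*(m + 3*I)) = m - 6*I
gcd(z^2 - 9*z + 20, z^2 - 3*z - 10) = z - 5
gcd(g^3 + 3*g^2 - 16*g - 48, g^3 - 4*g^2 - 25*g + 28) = g + 4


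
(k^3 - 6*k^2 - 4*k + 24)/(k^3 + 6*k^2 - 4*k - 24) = (k - 6)/(k + 6)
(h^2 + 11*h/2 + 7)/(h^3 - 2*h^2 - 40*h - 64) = (h + 7/2)/(h^2 - 4*h - 32)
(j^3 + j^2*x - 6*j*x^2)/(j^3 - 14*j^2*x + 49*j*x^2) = (j^2 + j*x - 6*x^2)/(j^2 - 14*j*x + 49*x^2)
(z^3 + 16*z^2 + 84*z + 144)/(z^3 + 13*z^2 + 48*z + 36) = (z + 4)/(z + 1)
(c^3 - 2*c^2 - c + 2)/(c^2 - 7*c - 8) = (c^2 - 3*c + 2)/(c - 8)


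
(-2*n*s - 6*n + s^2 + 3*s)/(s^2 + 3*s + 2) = (-2*n*s - 6*n + s^2 + 3*s)/(s^2 + 3*s + 2)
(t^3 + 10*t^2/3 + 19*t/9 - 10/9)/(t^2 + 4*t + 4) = (9*t^2 + 12*t - 5)/(9*(t + 2))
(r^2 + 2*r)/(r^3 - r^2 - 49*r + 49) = r*(r + 2)/(r^3 - r^2 - 49*r + 49)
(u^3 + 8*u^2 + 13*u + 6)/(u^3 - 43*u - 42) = (u + 1)/(u - 7)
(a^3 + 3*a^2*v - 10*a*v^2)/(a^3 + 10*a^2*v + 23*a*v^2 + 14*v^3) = a*(a^2 + 3*a*v - 10*v^2)/(a^3 + 10*a^2*v + 23*a*v^2 + 14*v^3)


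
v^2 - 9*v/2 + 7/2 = (v - 7/2)*(v - 1)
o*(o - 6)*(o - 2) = o^3 - 8*o^2 + 12*o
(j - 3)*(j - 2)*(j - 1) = j^3 - 6*j^2 + 11*j - 6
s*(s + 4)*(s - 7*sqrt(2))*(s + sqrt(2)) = s^4 - 6*sqrt(2)*s^3 + 4*s^3 - 24*sqrt(2)*s^2 - 14*s^2 - 56*s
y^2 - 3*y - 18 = (y - 6)*(y + 3)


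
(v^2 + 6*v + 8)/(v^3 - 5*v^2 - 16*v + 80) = (v + 2)/(v^2 - 9*v + 20)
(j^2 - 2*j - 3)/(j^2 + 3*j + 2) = (j - 3)/(j + 2)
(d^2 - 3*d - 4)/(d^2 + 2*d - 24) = (d + 1)/(d + 6)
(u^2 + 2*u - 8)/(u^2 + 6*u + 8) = (u - 2)/(u + 2)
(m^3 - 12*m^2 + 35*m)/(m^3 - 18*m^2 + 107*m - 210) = m/(m - 6)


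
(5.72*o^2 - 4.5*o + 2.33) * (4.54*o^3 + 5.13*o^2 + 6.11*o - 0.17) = 25.9688*o^5 + 8.9136*o^4 + 22.4424*o^3 - 16.5145*o^2 + 15.0013*o - 0.3961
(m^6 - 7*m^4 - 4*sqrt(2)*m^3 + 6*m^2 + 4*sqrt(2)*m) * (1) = m^6 - 7*m^4 - 4*sqrt(2)*m^3 + 6*m^2 + 4*sqrt(2)*m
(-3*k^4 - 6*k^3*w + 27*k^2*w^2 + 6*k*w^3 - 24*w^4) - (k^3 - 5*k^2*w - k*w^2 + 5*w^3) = -3*k^4 - 6*k^3*w - k^3 + 27*k^2*w^2 + 5*k^2*w + 6*k*w^3 + k*w^2 - 24*w^4 - 5*w^3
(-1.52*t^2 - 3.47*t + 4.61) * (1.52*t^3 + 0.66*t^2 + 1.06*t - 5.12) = -2.3104*t^5 - 6.2776*t^4 + 3.1058*t^3 + 7.1468*t^2 + 22.653*t - 23.6032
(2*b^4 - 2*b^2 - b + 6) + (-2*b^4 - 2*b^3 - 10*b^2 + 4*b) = -2*b^3 - 12*b^2 + 3*b + 6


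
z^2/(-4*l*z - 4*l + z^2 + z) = z^2/(-4*l*z - 4*l + z^2 + z)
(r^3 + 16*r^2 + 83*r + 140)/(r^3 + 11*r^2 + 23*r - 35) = (r + 4)/(r - 1)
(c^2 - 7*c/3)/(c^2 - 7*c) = (c - 7/3)/(c - 7)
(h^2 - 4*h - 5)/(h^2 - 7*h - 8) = (h - 5)/(h - 8)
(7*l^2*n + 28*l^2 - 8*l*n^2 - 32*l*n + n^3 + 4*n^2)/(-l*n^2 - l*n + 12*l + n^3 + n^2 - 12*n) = (-7*l + n)/(n - 3)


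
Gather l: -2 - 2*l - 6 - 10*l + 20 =12 - 12*l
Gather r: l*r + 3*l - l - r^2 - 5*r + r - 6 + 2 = 2*l - r^2 + r*(l - 4) - 4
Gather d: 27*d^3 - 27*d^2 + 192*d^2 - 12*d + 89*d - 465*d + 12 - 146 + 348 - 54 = 27*d^3 + 165*d^2 - 388*d + 160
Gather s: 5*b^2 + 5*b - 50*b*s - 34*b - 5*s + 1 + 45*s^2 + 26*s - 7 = 5*b^2 - 29*b + 45*s^2 + s*(21 - 50*b) - 6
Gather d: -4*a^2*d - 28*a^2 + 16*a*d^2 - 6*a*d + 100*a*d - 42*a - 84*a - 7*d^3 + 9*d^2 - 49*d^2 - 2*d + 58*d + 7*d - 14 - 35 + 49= -28*a^2 - 126*a - 7*d^3 + d^2*(16*a - 40) + d*(-4*a^2 + 94*a + 63)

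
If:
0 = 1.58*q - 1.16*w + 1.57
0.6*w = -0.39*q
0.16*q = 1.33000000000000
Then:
No Solution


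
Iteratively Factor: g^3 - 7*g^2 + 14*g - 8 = (g - 1)*(g^2 - 6*g + 8) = (g - 4)*(g - 1)*(g - 2)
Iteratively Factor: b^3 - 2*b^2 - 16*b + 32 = (b - 2)*(b^2 - 16) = (b - 2)*(b + 4)*(b - 4)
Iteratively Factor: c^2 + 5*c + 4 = (c + 1)*(c + 4)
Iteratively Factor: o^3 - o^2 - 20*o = (o + 4)*(o^2 - 5*o) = (o - 5)*(o + 4)*(o)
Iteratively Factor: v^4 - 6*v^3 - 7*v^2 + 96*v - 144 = (v - 4)*(v^3 - 2*v^2 - 15*v + 36) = (v - 4)*(v + 4)*(v^2 - 6*v + 9) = (v - 4)*(v - 3)*(v + 4)*(v - 3)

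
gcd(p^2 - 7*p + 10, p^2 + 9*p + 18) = 1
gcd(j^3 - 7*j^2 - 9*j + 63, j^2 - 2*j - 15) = j + 3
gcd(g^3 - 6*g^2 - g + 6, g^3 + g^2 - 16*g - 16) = g + 1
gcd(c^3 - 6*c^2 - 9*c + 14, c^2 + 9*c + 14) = c + 2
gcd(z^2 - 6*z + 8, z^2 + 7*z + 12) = 1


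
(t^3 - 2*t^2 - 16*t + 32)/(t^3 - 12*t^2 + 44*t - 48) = (t + 4)/(t - 6)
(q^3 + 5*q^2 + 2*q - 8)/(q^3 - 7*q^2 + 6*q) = (q^2 + 6*q + 8)/(q*(q - 6))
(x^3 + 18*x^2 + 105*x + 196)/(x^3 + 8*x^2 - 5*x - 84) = (x + 7)/(x - 3)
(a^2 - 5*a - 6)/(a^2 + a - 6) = (a^2 - 5*a - 6)/(a^2 + a - 6)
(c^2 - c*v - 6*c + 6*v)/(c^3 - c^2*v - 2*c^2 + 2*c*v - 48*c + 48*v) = (c - 6)/(c^2 - 2*c - 48)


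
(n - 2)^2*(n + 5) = n^3 + n^2 - 16*n + 20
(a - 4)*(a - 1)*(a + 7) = a^3 + 2*a^2 - 31*a + 28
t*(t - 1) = t^2 - t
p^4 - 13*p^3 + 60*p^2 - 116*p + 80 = (p - 5)*(p - 4)*(p - 2)^2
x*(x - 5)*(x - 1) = x^3 - 6*x^2 + 5*x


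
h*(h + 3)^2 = h^3 + 6*h^2 + 9*h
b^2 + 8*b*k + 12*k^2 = (b + 2*k)*(b + 6*k)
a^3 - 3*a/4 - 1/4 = (a - 1)*(a + 1/2)^2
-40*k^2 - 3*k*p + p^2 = (-8*k + p)*(5*k + p)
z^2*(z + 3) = z^3 + 3*z^2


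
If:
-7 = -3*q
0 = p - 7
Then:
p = 7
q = 7/3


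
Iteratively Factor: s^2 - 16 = (s + 4)*(s - 4)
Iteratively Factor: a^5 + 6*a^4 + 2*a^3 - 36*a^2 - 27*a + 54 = (a - 2)*(a^4 + 8*a^3 + 18*a^2 - 27) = (a - 2)*(a + 3)*(a^3 + 5*a^2 + 3*a - 9) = (a - 2)*(a - 1)*(a + 3)*(a^2 + 6*a + 9) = (a - 2)*(a - 1)*(a + 3)^2*(a + 3)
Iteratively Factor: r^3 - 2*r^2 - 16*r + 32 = (r - 4)*(r^2 + 2*r - 8) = (r - 4)*(r + 4)*(r - 2)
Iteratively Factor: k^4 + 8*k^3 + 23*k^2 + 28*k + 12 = (k + 2)*(k^3 + 6*k^2 + 11*k + 6) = (k + 1)*(k + 2)*(k^2 + 5*k + 6) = (k + 1)*(k + 2)^2*(k + 3)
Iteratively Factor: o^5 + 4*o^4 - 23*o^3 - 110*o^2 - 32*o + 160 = (o - 5)*(o^4 + 9*o^3 + 22*o^2 - 32) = (o - 5)*(o + 4)*(o^3 + 5*o^2 + 2*o - 8) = (o - 5)*(o + 2)*(o + 4)*(o^2 + 3*o - 4) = (o - 5)*(o - 1)*(o + 2)*(o + 4)*(o + 4)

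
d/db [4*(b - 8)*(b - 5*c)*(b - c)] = 12*b^2 - 48*b*c - 64*b + 20*c^2 + 192*c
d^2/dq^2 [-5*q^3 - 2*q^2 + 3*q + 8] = -30*q - 4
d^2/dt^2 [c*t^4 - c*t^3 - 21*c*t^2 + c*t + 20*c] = 6*c*(2*t^2 - t - 7)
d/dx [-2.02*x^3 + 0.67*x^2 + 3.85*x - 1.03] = -6.06*x^2 + 1.34*x + 3.85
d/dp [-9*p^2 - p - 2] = -18*p - 1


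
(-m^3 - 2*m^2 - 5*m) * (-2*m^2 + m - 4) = 2*m^5 + 3*m^4 + 12*m^3 + 3*m^2 + 20*m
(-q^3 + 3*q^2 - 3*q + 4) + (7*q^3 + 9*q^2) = 6*q^3 + 12*q^2 - 3*q + 4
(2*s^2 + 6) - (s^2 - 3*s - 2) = s^2 + 3*s + 8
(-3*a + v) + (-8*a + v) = -11*a + 2*v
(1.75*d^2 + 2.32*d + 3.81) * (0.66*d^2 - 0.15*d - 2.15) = 1.155*d^4 + 1.2687*d^3 - 1.5959*d^2 - 5.5595*d - 8.1915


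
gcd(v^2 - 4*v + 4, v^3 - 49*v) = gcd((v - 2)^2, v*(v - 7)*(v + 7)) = 1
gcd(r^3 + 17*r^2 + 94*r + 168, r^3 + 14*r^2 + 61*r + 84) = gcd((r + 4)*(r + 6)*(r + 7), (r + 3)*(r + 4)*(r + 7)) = r^2 + 11*r + 28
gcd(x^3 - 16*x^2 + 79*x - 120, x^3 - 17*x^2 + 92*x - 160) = x^2 - 13*x + 40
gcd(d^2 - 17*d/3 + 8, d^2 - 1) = 1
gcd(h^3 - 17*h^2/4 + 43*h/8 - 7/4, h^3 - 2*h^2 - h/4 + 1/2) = h^2 - 5*h/2 + 1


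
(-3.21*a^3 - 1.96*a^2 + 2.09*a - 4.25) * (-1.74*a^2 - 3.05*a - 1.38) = 5.5854*a^5 + 13.2009*a^4 + 6.7712*a^3 + 3.7253*a^2 + 10.0783*a + 5.865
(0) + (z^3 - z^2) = z^3 - z^2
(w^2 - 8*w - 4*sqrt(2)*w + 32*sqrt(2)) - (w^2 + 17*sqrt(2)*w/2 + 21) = -25*sqrt(2)*w/2 - 8*w - 21 + 32*sqrt(2)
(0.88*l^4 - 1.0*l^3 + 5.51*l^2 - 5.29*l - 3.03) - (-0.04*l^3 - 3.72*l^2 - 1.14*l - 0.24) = 0.88*l^4 - 0.96*l^3 + 9.23*l^2 - 4.15*l - 2.79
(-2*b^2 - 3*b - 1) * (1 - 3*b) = 6*b^3 + 7*b^2 - 1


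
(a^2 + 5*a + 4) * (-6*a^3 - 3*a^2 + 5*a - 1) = -6*a^5 - 33*a^4 - 34*a^3 + 12*a^2 + 15*a - 4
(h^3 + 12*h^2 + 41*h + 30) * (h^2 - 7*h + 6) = h^5 + 5*h^4 - 37*h^3 - 185*h^2 + 36*h + 180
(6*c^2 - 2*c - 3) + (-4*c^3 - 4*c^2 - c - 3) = -4*c^3 + 2*c^2 - 3*c - 6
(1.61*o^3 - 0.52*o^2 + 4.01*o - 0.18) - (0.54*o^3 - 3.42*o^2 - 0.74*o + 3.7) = 1.07*o^3 + 2.9*o^2 + 4.75*o - 3.88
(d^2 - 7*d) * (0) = 0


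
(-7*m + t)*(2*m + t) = -14*m^2 - 5*m*t + t^2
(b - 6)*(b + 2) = b^2 - 4*b - 12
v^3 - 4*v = v*(v - 2)*(v + 2)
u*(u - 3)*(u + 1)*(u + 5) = u^4 + 3*u^3 - 13*u^2 - 15*u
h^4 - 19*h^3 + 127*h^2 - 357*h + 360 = (h - 8)*(h - 5)*(h - 3)^2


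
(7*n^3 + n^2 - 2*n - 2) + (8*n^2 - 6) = 7*n^3 + 9*n^2 - 2*n - 8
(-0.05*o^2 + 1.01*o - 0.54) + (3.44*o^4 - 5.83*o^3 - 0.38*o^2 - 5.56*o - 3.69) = 3.44*o^4 - 5.83*o^3 - 0.43*o^2 - 4.55*o - 4.23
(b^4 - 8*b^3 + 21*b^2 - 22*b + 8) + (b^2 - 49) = b^4 - 8*b^3 + 22*b^2 - 22*b - 41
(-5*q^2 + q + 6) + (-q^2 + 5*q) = -6*q^2 + 6*q + 6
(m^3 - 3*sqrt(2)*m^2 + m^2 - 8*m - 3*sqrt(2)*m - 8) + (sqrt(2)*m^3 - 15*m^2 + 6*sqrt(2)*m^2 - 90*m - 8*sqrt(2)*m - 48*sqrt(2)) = m^3 + sqrt(2)*m^3 - 14*m^2 + 3*sqrt(2)*m^2 - 98*m - 11*sqrt(2)*m - 48*sqrt(2) - 8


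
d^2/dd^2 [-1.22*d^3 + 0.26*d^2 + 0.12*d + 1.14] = 0.52 - 7.32*d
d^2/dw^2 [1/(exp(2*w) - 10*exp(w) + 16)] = 2*((5 - 2*exp(w))*(exp(2*w) - 10*exp(w) + 16) + 4*(exp(w) - 5)^2*exp(w))*exp(w)/(exp(2*w) - 10*exp(w) + 16)^3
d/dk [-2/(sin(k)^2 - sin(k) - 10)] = 2*(2*sin(k) - 1)*cos(k)/(sin(k) + cos(k)^2 + 9)^2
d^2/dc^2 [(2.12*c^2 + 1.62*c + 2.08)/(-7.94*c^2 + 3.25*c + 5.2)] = (-313.674464*c^3 - 1311.967488*c^2 - 79.2729600000001*c - 275.59168)/(500.566184*c^6 - 614.6751*c^5 - 731.88141*c^4 + 770.787875*c^3 + 479.3178*c^2 - 263.64*c - 140.608)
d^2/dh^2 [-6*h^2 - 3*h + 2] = -12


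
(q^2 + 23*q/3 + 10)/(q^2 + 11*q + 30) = (q + 5/3)/(q + 5)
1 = 1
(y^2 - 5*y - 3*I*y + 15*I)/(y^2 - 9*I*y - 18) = (y - 5)/(y - 6*I)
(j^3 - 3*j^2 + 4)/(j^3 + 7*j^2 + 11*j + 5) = (j^2 - 4*j + 4)/(j^2 + 6*j + 5)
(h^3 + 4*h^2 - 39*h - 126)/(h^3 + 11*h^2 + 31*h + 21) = (h - 6)/(h + 1)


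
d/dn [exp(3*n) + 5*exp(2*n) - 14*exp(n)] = (3*exp(2*n) + 10*exp(n) - 14)*exp(n)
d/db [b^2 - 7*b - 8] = 2*b - 7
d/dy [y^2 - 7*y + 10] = 2*y - 7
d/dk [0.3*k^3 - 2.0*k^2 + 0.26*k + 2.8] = 0.9*k^2 - 4.0*k + 0.26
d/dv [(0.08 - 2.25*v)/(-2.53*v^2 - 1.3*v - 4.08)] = (-5.6925*v^2 + 0.4048*v + 9.284)/(6.4009*v^4 + 6.578*v^3 + 22.3348*v^2 + 10.608*v + 16.6464)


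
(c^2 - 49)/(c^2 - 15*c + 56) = (c + 7)/(c - 8)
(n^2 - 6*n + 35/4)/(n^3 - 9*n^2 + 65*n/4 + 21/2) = (2*n - 5)/(2*n^2 - 11*n - 6)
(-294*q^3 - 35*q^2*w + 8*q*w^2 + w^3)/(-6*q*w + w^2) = 49*q^2/w + 14*q + w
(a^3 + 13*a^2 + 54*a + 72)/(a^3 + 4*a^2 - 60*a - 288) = (a^2 + 7*a + 12)/(a^2 - 2*a - 48)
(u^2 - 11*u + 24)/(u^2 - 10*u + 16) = (u - 3)/(u - 2)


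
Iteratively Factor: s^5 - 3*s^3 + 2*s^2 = (s + 2)*(s^4 - 2*s^3 + s^2) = s*(s + 2)*(s^3 - 2*s^2 + s) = s*(s - 1)*(s + 2)*(s^2 - s) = s^2*(s - 1)*(s + 2)*(s - 1)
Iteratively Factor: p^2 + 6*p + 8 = (p + 2)*(p + 4)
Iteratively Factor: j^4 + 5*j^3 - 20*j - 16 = (j + 1)*(j^3 + 4*j^2 - 4*j - 16) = (j - 2)*(j + 1)*(j^2 + 6*j + 8) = (j - 2)*(j + 1)*(j + 4)*(j + 2)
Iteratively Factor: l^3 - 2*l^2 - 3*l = (l - 3)*(l^2 + l) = l*(l - 3)*(l + 1)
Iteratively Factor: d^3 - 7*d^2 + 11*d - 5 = (d - 5)*(d^2 - 2*d + 1) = (d - 5)*(d - 1)*(d - 1)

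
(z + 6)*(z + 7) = z^2 + 13*z + 42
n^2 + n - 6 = (n - 2)*(n + 3)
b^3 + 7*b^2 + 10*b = b*(b + 2)*(b + 5)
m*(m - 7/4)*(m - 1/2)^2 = m^4 - 11*m^3/4 + 2*m^2 - 7*m/16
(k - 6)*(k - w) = k^2 - k*w - 6*k + 6*w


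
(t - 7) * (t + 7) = t^2 - 49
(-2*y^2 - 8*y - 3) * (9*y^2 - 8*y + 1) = -18*y^4 - 56*y^3 + 35*y^2 + 16*y - 3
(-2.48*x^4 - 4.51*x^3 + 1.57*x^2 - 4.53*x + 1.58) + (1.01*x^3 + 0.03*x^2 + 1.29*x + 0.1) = -2.48*x^4 - 3.5*x^3 + 1.6*x^2 - 3.24*x + 1.68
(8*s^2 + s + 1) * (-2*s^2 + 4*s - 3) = -16*s^4 + 30*s^3 - 22*s^2 + s - 3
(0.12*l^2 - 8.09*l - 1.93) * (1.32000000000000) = 0.1584*l^2 - 10.6788*l - 2.5476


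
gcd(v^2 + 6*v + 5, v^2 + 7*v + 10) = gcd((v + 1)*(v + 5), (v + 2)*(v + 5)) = v + 5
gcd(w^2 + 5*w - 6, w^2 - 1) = w - 1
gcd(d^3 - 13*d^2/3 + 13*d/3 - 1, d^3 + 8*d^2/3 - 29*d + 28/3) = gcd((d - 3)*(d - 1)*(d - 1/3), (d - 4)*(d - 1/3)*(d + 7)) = d - 1/3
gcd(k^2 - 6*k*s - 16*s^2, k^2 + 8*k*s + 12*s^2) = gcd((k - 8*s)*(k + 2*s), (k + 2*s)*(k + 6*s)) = k + 2*s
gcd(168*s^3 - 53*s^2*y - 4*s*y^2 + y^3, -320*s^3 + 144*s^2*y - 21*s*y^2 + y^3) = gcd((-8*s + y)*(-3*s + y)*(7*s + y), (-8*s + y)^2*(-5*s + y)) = -8*s + y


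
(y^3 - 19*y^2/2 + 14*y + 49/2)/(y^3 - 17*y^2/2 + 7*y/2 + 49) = (y + 1)/(y + 2)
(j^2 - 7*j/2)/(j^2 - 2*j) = (j - 7/2)/(j - 2)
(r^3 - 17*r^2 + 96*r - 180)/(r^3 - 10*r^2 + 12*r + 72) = (r - 5)/(r + 2)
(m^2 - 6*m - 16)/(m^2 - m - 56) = (m + 2)/(m + 7)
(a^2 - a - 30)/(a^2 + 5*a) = (a - 6)/a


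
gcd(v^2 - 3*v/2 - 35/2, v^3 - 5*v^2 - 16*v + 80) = v - 5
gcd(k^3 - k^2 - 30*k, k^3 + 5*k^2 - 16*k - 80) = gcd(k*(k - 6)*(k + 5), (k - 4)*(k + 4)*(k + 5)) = k + 5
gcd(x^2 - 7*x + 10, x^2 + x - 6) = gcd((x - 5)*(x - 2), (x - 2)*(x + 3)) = x - 2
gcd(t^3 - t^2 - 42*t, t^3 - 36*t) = t^2 + 6*t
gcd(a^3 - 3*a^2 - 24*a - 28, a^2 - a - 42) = a - 7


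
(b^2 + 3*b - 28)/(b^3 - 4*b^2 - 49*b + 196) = 1/(b - 7)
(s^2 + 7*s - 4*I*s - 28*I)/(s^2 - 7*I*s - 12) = (s + 7)/(s - 3*I)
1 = 1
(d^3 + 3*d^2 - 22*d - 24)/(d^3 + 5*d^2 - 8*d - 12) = (d - 4)/(d - 2)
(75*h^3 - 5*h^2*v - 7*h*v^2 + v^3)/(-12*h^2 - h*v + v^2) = (25*h^2 - 10*h*v + v^2)/(-4*h + v)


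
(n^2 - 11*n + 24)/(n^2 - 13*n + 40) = (n - 3)/(n - 5)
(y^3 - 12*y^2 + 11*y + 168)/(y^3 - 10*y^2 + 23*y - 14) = (y^2 - 5*y - 24)/(y^2 - 3*y + 2)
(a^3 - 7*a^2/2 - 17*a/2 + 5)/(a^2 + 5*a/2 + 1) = (2*a^2 - 11*a + 5)/(2*a + 1)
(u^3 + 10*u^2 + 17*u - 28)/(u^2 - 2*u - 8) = (-u^3 - 10*u^2 - 17*u + 28)/(-u^2 + 2*u + 8)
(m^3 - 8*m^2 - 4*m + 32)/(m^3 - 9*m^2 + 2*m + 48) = (m - 2)/(m - 3)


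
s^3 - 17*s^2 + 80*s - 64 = (s - 8)^2*(s - 1)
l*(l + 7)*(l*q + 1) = l^3*q + 7*l^2*q + l^2 + 7*l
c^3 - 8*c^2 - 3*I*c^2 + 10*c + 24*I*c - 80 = (c - 8)*(c - 5*I)*(c + 2*I)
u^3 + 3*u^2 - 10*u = u*(u - 2)*(u + 5)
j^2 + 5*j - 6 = (j - 1)*(j + 6)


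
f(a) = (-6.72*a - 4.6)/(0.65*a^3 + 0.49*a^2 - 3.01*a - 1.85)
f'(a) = (-6.72*a - 4.6)*(-1.95*a^2 - 0.98*a + 3.01)/(0.65*a^3 + 0.49*a^2 - 3.01*a - 1.85)^2 - 6.72/(0.65*a^3 + 0.49*a^2 - 3.01*a - 1.85) = (8.736*a^3 + 12.2628*a^2 + 4.508*a - 1.414)/(0.4225*a^6 + 0.637*a^5 - 3.6729*a^4 - 5.3548*a^3 + 7.2471*a^2 + 11.137*a + 3.4225)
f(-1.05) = 2.24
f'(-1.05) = -2.27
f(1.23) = 3.57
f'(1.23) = 3.00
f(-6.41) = -0.29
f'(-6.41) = -0.10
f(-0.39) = 3.09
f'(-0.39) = -4.45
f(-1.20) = 2.58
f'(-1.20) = -2.36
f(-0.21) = 2.65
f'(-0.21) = -1.31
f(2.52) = -5.28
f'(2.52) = 13.68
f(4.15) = -0.80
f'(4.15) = 0.52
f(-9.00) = -0.14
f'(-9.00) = -0.03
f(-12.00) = -0.07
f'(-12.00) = -0.01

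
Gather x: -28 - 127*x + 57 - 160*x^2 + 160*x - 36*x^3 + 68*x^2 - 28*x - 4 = -36*x^3 - 92*x^2 + 5*x + 25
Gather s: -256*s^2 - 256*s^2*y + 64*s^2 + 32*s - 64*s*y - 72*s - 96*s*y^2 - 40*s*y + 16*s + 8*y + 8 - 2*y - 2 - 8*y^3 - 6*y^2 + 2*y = s^2*(-256*y - 192) + s*(-96*y^2 - 104*y - 24) - 8*y^3 - 6*y^2 + 8*y + 6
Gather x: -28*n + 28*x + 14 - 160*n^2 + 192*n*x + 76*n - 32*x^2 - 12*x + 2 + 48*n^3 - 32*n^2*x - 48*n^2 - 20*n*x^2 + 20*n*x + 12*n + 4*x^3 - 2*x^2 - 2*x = 48*n^3 - 208*n^2 + 60*n + 4*x^3 + x^2*(-20*n - 34) + x*(-32*n^2 + 212*n + 14) + 16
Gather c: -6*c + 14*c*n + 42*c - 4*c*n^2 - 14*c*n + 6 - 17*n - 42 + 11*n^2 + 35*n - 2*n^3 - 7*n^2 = c*(36 - 4*n^2) - 2*n^3 + 4*n^2 + 18*n - 36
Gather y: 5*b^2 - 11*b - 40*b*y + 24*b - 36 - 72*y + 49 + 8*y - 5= 5*b^2 + 13*b + y*(-40*b - 64) + 8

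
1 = 1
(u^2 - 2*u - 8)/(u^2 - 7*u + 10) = (u^2 - 2*u - 8)/(u^2 - 7*u + 10)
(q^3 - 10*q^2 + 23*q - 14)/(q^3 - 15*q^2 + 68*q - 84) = (q - 1)/(q - 6)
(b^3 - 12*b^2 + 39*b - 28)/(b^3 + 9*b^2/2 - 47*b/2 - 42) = 2*(b^2 - 8*b + 7)/(2*b^2 + 17*b + 21)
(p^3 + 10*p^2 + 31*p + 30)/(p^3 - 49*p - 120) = (p + 2)/(p - 8)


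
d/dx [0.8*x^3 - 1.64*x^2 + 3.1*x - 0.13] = 2.4*x^2 - 3.28*x + 3.1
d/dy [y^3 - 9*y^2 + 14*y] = 3*y^2 - 18*y + 14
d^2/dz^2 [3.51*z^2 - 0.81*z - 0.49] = 7.02000000000000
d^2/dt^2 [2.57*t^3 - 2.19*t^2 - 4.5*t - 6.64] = 15.42*t - 4.38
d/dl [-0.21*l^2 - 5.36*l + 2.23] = -0.42*l - 5.36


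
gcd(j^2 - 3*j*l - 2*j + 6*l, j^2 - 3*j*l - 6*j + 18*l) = j - 3*l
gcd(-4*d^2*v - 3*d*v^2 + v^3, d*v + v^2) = d*v + v^2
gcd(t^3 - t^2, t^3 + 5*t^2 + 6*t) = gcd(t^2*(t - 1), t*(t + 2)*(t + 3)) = t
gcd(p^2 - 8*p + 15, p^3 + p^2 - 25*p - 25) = p - 5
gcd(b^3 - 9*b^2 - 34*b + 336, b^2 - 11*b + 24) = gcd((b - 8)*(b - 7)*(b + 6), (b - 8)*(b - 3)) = b - 8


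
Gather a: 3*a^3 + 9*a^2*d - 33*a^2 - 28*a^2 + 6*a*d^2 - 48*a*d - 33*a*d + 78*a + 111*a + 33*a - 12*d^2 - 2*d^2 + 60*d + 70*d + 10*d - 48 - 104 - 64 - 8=3*a^3 + a^2*(9*d - 61) + a*(6*d^2 - 81*d + 222) - 14*d^2 + 140*d - 224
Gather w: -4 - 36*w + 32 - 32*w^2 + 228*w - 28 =-32*w^2 + 192*w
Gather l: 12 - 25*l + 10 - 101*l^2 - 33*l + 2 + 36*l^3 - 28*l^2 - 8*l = 36*l^3 - 129*l^2 - 66*l + 24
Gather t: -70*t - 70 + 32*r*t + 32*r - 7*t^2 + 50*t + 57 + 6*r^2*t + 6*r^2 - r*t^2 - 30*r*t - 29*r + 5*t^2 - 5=6*r^2 + 3*r + t^2*(-r - 2) + t*(6*r^2 + 2*r - 20) - 18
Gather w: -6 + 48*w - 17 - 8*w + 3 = 40*w - 20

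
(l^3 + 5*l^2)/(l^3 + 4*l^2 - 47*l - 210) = l^2/(l^2 - l - 42)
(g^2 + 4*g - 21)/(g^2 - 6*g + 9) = (g + 7)/(g - 3)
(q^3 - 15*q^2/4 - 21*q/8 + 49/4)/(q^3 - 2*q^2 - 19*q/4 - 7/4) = (4*q^2 - q - 14)/(2*(2*q^2 + 3*q + 1))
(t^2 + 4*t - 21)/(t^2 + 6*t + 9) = (t^2 + 4*t - 21)/(t^2 + 6*t + 9)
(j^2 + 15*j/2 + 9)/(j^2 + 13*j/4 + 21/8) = 4*(j + 6)/(4*j + 7)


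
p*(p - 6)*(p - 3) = p^3 - 9*p^2 + 18*p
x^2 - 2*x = x*(x - 2)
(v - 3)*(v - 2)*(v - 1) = v^3 - 6*v^2 + 11*v - 6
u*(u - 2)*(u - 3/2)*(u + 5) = u^4 + 3*u^3/2 - 29*u^2/2 + 15*u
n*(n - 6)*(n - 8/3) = n^3 - 26*n^2/3 + 16*n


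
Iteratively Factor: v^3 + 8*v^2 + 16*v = (v + 4)*(v^2 + 4*v) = (v + 4)^2*(v)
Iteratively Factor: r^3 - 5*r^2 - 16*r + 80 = (r - 4)*(r^2 - r - 20) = (r - 5)*(r - 4)*(r + 4)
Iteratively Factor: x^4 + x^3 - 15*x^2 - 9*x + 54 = (x - 3)*(x^3 + 4*x^2 - 3*x - 18) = (x - 3)*(x - 2)*(x^2 + 6*x + 9) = (x - 3)*(x - 2)*(x + 3)*(x + 3)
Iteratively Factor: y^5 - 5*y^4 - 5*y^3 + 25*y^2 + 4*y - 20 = (y + 2)*(y^4 - 7*y^3 + 9*y^2 + 7*y - 10) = (y - 5)*(y + 2)*(y^3 - 2*y^2 - y + 2) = (y - 5)*(y - 2)*(y + 2)*(y^2 - 1) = (y - 5)*(y - 2)*(y + 1)*(y + 2)*(y - 1)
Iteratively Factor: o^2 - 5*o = (o)*(o - 5)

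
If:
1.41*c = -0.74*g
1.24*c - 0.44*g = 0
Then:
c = 0.00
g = 0.00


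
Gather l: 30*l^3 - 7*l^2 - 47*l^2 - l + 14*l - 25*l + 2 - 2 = 30*l^3 - 54*l^2 - 12*l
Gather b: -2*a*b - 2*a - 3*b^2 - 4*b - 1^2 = -2*a - 3*b^2 + b*(-2*a - 4) - 1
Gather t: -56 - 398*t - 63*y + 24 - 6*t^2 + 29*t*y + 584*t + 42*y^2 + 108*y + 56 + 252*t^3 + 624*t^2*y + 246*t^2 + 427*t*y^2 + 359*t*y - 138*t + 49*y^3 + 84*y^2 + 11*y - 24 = 252*t^3 + t^2*(624*y + 240) + t*(427*y^2 + 388*y + 48) + 49*y^3 + 126*y^2 + 56*y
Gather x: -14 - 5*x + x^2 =x^2 - 5*x - 14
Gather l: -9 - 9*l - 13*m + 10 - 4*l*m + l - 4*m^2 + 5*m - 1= l*(-4*m - 8) - 4*m^2 - 8*m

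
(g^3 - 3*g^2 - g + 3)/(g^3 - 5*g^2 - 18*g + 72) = (g^2 - 1)/(g^2 - 2*g - 24)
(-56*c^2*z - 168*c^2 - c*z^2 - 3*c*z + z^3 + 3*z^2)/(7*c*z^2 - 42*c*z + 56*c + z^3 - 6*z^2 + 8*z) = (-8*c*z - 24*c + z^2 + 3*z)/(z^2 - 6*z + 8)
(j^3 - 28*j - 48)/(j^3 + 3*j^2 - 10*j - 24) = (j - 6)/(j - 3)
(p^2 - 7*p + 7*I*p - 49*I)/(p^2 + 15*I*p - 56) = (p - 7)/(p + 8*I)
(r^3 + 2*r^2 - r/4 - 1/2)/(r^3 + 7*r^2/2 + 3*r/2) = (r^2 + 3*r/2 - 1)/(r*(r + 3))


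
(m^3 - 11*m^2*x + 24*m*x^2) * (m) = m^4 - 11*m^3*x + 24*m^2*x^2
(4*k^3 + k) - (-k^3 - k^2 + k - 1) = 5*k^3 + k^2 + 1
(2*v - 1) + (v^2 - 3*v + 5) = v^2 - v + 4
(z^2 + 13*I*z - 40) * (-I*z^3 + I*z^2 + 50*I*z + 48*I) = -I*z^5 + 13*z^4 + I*z^4 - 13*z^3 + 90*I*z^3 - 650*z^2 + 8*I*z^2 - 624*z - 2000*I*z - 1920*I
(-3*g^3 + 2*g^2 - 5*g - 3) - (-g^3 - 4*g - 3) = -2*g^3 + 2*g^2 - g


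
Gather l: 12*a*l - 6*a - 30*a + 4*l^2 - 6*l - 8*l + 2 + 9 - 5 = -36*a + 4*l^2 + l*(12*a - 14) + 6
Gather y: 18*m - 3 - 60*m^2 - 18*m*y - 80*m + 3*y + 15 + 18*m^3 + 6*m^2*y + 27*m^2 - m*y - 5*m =18*m^3 - 33*m^2 - 67*m + y*(6*m^2 - 19*m + 3) + 12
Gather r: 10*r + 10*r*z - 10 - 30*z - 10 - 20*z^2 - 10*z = r*(10*z + 10) - 20*z^2 - 40*z - 20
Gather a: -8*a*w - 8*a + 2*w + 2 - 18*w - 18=a*(-8*w - 8) - 16*w - 16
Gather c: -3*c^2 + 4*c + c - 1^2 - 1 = -3*c^2 + 5*c - 2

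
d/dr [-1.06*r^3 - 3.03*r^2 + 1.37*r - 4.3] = -3.18*r^2 - 6.06*r + 1.37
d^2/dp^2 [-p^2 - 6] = -2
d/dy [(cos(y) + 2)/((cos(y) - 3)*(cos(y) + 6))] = (cos(y)^2 + 4*cos(y) + 24)*sin(y)/((cos(y) - 3)^2*(cos(y) + 6)^2)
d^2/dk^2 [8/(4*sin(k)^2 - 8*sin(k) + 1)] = 64*(-16*sin(k) - 3*sin(3*k) + cos(2*k) - cos(4*k) + 15)/(4*sin(k)^2 - 8*sin(k) + 1)^3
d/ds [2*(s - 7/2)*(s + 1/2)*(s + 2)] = 6*s^2 - 4*s - 31/2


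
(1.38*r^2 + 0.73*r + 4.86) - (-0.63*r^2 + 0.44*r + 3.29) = 2.01*r^2 + 0.29*r + 1.57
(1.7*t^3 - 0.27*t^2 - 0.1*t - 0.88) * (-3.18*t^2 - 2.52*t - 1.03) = -5.406*t^5 - 3.4254*t^4 - 0.7526*t^3 + 3.3285*t^2 + 2.3206*t + 0.9064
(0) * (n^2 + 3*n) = 0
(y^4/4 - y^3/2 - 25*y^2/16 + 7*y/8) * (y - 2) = y^5/4 - y^4 - 9*y^3/16 + 4*y^2 - 7*y/4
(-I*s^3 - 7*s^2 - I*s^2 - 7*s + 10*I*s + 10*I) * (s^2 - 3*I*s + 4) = -I*s^5 - 10*s^4 - I*s^4 - 10*s^3 + 27*I*s^3 + 2*s^2 + 27*I*s^2 + 2*s + 40*I*s + 40*I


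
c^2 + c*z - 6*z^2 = (c - 2*z)*(c + 3*z)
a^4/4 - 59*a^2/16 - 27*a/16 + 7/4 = (a/4 + 1/4)*(a - 4)*(a - 1/2)*(a + 7/2)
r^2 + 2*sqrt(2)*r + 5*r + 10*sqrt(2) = (r + 5)*(r + 2*sqrt(2))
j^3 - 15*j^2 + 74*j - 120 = (j - 6)*(j - 5)*(j - 4)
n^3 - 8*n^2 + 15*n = n*(n - 5)*(n - 3)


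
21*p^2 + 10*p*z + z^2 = (3*p + z)*(7*p + z)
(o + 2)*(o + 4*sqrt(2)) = o^2 + 2*o + 4*sqrt(2)*o + 8*sqrt(2)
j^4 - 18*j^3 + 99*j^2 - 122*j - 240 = (j - 8)*(j - 6)*(j - 5)*(j + 1)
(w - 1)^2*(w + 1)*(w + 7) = w^4 + 6*w^3 - 8*w^2 - 6*w + 7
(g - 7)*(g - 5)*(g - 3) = g^3 - 15*g^2 + 71*g - 105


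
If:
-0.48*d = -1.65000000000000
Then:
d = 3.44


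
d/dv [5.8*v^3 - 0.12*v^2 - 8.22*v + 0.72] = 17.4*v^2 - 0.24*v - 8.22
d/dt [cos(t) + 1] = -sin(t)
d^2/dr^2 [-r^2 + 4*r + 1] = -2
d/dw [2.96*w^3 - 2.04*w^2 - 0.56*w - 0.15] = 8.88*w^2 - 4.08*w - 0.56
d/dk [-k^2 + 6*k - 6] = 6 - 2*k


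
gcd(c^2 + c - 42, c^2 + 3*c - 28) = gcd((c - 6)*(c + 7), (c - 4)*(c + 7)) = c + 7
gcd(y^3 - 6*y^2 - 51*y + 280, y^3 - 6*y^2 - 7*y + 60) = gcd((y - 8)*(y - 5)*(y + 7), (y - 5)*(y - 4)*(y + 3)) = y - 5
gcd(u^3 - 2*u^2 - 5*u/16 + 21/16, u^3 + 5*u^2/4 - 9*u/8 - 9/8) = u^2 - u/4 - 3/4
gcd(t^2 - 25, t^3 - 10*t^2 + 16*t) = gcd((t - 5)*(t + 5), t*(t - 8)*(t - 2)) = 1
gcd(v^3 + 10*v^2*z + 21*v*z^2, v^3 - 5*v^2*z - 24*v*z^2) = v^2 + 3*v*z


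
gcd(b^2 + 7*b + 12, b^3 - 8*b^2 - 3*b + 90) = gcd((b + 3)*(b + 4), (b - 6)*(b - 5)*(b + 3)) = b + 3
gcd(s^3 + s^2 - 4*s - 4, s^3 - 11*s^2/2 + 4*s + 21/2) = s + 1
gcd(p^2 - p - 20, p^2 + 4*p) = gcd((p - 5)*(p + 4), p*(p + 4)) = p + 4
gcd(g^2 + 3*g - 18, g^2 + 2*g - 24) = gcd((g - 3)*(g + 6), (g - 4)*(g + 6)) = g + 6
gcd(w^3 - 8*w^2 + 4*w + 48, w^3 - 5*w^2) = 1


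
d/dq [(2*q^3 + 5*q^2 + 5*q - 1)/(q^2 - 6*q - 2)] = (2*q^4 - 24*q^3 - 47*q^2 - 18*q - 16)/(q^4 - 12*q^3 + 32*q^2 + 24*q + 4)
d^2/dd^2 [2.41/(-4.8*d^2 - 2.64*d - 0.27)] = (111.0528*d^2 + 61.07904*d - 2.41*(9.6*d + 2.64)*(19.2*d + 5.28) + 6.24672)/(4.8*d^2 + 2.64*d + 0.27)^3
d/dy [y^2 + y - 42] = 2*y + 1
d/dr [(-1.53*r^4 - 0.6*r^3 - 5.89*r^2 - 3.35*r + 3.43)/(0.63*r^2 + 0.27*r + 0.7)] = (-1.9278*r^5 - 1.6173*r^4 - 4.608*r^3 - 0.7398*r^2 - 12.5678*r - 3.2711)/(0.3969*r^4 + 0.3402*r^3 + 0.9549*r^2 + 0.378*r + 0.49)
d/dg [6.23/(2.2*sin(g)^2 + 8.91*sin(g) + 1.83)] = -(27.412*sin(g) + 55.5093)*cos(g)/(2.2*sin(g)^2 + 8.91*sin(g) + 1.83)^2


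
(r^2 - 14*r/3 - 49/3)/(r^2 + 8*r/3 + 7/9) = 3*(r - 7)/(3*r + 1)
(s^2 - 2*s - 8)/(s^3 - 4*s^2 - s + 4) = (s + 2)/(s^2 - 1)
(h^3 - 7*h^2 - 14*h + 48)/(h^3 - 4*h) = (h^2 - 5*h - 24)/(h*(h + 2))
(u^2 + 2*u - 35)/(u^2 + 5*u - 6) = (u^2 + 2*u - 35)/(u^2 + 5*u - 6)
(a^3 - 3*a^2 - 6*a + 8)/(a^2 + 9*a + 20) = (a^3 - 3*a^2 - 6*a + 8)/(a^2 + 9*a + 20)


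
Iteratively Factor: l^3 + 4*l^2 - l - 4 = (l + 4)*(l^2 - 1) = (l - 1)*(l + 4)*(l + 1)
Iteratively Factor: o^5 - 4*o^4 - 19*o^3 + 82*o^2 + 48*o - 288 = (o - 3)*(o^4 - o^3 - 22*o^2 + 16*o + 96) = (o - 3)^2*(o^3 + 2*o^2 - 16*o - 32) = (o - 3)^2*(o + 4)*(o^2 - 2*o - 8) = (o - 3)^2*(o + 2)*(o + 4)*(o - 4)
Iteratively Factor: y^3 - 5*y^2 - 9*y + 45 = (y + 3)*(y^2 - 8*y + 15) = (y - 5)*(y + 3)*(y - 3)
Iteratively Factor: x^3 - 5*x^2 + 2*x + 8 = (x - 2)*(x^2 - 3*x - 4) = (x - 2)*(x + 1)*(x - 4)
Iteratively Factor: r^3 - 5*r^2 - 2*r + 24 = (r + 2)*(r^2 - 7*r + 12) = (r - 4)*(r + 2)*(r - 3)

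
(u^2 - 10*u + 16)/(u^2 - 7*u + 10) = (u - 8)/(u - 5)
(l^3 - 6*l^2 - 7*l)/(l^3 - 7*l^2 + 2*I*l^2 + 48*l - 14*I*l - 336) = l*(l + 1)/(l^2 + 2*I*l + 48)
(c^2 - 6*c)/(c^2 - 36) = c/(c + 6)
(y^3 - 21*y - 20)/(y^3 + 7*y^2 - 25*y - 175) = (y^2 + 5*y + 4)/(y^2 + 12*y + 35)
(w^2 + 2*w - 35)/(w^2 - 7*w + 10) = (w + 7)/(w - 2)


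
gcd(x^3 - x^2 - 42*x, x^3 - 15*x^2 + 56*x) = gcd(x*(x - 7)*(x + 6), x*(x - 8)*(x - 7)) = x^2 - 7*x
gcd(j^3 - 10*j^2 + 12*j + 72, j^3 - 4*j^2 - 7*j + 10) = j + 2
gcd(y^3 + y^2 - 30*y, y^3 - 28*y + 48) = y + 6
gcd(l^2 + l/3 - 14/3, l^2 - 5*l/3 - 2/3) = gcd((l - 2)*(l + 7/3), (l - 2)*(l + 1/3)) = l - 2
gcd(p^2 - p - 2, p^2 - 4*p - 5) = p + 1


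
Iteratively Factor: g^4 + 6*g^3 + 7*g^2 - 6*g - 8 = (g - 1)*(g^3 + 7*g^2 + 14*g + 8) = (g - 1)*(g + 2)*(g^2 + 5*g + 4) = (g - 1)*(g + 2)*(g + 4)*(g + 1)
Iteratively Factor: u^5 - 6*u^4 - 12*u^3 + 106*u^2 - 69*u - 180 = (u - 5)*(u^4 - u^3 - 17*u^2 + 21*u + 36) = (u - 5)*(u + 1)*(u^3 - 2*u^2 - 15*u + 36) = (u - 5)*(u + 1)*(u + 4)*(u^2 - 6*u + 9) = (u - 5)*(u - 3)*(u + 1)*(u + 4)*(u - 3)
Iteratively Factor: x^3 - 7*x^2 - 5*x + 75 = (x - 5)*(x^2 - 2*x - 15) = (x - 5)*(x + 3)*(x - 5)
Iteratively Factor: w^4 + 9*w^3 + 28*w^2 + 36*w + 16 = (w + 1)*(w^3 + 8*w^2 + 20*w + 16) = (w + 1)*(w + 2)*(w^2 + 6*w + 8) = (w + 1)*(w + 2)*(w + 4)*(w + 2)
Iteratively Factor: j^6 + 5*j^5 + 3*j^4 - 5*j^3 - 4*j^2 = (j + 4)*(j^5 + j^4 - j^3 - j^2) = j*(j + 4)*(j^4 + j^3 - j^2 - j) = j*(j + 1)*(j + 4)*(j^3 - j) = j*(j + 1)^2*(j + 4)*(j^2 - j) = j*(j - 1)*(j + 1)^2*(j + 4)*(j)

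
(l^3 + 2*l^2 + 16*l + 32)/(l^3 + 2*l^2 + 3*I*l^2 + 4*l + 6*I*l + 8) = (l - 4*I)/(l - I)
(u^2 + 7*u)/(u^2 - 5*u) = (u + 7)/(u - 5)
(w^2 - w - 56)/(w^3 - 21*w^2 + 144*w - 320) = (w + 7)/(w^2 - 13*w + 40)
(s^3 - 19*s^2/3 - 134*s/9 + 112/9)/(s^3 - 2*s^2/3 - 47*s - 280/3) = (s - 2/3)/(s + 5)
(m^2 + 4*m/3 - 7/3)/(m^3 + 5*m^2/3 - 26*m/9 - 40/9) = 3*(3*m^2 + 4*m - 7)/(9*m^3 + 15*m^2 - 26*m - 40)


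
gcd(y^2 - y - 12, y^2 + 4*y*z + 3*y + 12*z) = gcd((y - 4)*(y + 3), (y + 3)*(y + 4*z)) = y + 3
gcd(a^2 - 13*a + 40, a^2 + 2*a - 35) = a - 5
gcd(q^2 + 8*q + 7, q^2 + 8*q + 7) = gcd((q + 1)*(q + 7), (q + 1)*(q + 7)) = q^2 + 8*q + 7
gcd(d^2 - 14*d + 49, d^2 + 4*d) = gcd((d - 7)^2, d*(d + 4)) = 1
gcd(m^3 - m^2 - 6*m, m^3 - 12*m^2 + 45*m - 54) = m - 3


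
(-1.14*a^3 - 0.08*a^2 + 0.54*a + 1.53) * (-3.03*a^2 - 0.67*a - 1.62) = 3.4542*a^5 + 1.0062*a^4 + 0.2642*a^3 - 4.8681*a^2 - 1.8999*a - 2.4786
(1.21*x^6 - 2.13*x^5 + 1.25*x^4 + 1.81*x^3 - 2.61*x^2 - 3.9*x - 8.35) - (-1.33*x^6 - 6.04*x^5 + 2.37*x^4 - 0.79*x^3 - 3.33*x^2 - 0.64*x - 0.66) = 2.54*x^6 + 3.91*x^5 - 1.12*x^4 + 2.6*x^3 + 0.72*x^2 - 3.26*x - 7.69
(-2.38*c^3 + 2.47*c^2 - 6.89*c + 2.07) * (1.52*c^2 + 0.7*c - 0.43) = -3.6176*c^5 + 2.0884*c^4 - 7.7204*c^3 - 2.7387*c^2 + 4.4117*c - 0.8901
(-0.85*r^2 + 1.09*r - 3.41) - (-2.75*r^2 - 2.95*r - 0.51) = 1.9*r^2 + 4.04*r - 2.9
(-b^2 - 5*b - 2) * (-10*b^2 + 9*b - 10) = 10*b^4 + 41*b^3 - 15*b^2 + 32*b + 20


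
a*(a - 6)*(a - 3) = a^3 - 9*a^2 + 18*a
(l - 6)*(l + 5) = l^2 - l - 30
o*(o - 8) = o^2 - 8*o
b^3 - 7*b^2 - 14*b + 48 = (b - 8)*(b - 2)*(b + 3)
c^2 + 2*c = c*(c + 2)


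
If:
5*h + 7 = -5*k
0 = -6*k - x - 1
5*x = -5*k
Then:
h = -6/5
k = -1/5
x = 1/5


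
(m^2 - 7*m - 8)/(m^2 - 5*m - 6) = (m - 8)/(m - 6)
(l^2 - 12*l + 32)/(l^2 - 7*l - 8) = (l - 4)/(l + 1)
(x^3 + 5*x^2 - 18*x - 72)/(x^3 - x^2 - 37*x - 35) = (-x^3 - 5*x^2 + 18*x + 72)/(-x^3 + x^2 + 37*x + 35)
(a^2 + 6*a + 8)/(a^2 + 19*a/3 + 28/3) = 3*(a + 2)/(3*a + 7)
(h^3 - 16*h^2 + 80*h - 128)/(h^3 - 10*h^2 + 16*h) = (h^2 - 8*h + 16)/(h*(h - 2))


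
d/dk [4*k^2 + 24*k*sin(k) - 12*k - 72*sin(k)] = 24*k*cos(k) + 8*k + 24*sin(k) - 72*cos(k) - 12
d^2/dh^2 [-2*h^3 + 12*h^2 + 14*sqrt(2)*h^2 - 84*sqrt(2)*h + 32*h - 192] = -12*h + 24 + 28*sqrt(2)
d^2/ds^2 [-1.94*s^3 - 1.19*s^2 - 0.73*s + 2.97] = -11.64*s - 2.38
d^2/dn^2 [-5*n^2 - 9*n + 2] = -10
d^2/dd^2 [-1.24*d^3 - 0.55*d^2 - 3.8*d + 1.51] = -7.44*d - 1.1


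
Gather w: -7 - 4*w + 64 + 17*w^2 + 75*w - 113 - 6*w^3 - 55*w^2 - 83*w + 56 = -6*w^3 - 38*w^2 - 12*w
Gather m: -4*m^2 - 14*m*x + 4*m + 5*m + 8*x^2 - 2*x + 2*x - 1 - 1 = -4*m^2 + m*(9 - 14*x) + 8*x^2 - 2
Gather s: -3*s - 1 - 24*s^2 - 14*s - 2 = -24*s^2 - 17*s - 3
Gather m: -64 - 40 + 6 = -98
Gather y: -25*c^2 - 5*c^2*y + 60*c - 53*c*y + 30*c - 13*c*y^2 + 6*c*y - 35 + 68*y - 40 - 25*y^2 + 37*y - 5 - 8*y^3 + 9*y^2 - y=-25*c^2 + 90*c - 8*y^3 + y^2*(-13*c - 16) + y*(-5*c^2 - 47*c + 104) - 80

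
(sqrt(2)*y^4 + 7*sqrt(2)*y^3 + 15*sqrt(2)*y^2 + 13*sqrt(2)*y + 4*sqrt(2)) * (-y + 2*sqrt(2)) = -sqrt(2)*y^5 - 7*sqrt(2)*y^4 + 4*y^4 - 15*sqrt(2)*y^3 + 28*y^3 - 13*sqrt(2)*y^2 + 60*y^2 - 4*sqrt(2)*y + 52*y + 16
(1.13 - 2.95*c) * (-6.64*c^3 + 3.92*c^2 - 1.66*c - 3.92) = 19.588*c^4 - 19.0672*c^3 + 9.3266*c^2 + 9.6882*c - 4.4296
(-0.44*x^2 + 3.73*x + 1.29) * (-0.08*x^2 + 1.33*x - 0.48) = 0.0352*x^4 - 0.8836*x^3 + 5.0689*x^2 - 0.0746999999999998*x - 0.6192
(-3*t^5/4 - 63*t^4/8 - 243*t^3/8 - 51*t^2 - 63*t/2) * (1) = -3*t^5/4 - 63*t^4/8 - 243*t^3/8 - 51*t^2 - 63*t/2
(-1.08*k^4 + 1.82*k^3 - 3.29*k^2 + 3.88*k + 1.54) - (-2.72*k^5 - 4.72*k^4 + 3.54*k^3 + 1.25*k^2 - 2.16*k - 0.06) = 2.72*k^5 + 3.64*k^4 - 1.72*k^3 - 4.54*k^2 + 6.04*k + 1.6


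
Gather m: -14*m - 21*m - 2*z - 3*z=-35*m - 5*z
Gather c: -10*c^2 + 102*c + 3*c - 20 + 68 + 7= -10*c^2 + 105*c + 55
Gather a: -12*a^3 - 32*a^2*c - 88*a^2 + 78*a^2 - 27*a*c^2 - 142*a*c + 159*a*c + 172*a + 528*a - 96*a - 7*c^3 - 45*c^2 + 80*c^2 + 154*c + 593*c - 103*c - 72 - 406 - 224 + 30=-12*a^3 + a^2*(-32*c - 10) + a*(-27*c^2 + 17*c + 604) - 7*c^3 + 35*c^2 + 644*c - 672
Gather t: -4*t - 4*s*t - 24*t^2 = -24*t^2 + t*(-4*s - 4)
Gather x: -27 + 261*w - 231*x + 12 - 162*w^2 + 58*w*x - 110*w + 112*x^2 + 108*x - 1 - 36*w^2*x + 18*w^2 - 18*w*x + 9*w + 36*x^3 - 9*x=-144*w^2 + 160*w + 36*x^3 + 112*x^2 + x*(-36*w^2 + 40*w - 132) - 16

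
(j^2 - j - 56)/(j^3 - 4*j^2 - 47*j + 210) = (j - 8)/(j^2 - 11*j + 30)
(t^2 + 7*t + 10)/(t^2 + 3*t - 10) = (t + 2)/(t - 2)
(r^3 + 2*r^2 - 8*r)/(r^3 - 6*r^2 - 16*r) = (-r^2 - 2*r + 8)/(-r^2 + 6*r + 16)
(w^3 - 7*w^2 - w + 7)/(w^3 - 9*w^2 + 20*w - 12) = (w^2 - 6*w - 7)/(w^2 - 8*w + 12)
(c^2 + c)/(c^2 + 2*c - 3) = c*(c + 1)/(c^2 + 2*c - 3)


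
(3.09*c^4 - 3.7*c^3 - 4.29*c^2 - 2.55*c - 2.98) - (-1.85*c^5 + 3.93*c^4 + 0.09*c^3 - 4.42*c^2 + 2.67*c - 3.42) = 1.85*c^5 - 0.84*c^4 - 3.79*c^3 + 0.13*c^2 - 5.22*c + 0.44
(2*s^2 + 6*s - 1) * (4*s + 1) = 8*s^3 + 26*s^2 + 2*s - 1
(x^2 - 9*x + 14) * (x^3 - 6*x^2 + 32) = x^5 - 15*x^4 + 68*x^3 - 52*x^2 - 288*x + 448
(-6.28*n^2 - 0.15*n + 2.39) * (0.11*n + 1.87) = -0.6908*n^3 - 11.7601*n^2 - 0.0176*n + 4.4693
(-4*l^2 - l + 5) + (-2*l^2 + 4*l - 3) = -6*l^2 + 3*l + 2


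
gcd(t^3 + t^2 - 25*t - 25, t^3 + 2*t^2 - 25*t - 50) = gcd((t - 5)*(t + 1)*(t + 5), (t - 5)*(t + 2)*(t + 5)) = t^2 - 25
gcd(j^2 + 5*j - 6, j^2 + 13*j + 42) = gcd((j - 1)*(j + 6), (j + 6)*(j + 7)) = j + 6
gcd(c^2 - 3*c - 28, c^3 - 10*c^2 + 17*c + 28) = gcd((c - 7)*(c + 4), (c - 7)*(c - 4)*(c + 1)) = c - 7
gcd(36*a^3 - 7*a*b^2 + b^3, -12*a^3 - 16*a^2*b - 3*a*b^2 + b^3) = 12*a^2 + 4*a*b - b^2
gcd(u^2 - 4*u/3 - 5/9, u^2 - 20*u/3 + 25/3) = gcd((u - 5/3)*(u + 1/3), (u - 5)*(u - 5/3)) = u - 5/3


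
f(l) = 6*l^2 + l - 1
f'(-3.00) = -35.00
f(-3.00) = 50.00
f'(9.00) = 109.00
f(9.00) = 494.00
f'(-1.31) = -14.72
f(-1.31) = 7.99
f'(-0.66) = -6.92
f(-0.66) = 0.95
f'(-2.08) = -23.96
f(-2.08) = 22.88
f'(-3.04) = -35.48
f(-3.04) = 51.41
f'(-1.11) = -12.32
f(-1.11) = 5.28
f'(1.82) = 22.84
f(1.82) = 20.69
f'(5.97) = 72.64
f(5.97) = 218.82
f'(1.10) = 14.20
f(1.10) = 7.36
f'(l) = 12*l + 1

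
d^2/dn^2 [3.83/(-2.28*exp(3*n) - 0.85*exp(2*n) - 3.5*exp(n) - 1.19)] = (-3.83*(6.84*exp(2*n) + 1.7*exp(n) + 3.5)*(13.68*exp(2*n) + 3.4*exp(n) + 7.0)*exp(n) + (78.5916*exp(2*n) + 13.022*exp(n) + 13.405)*(2.28*exp(3*n) + 0.85*exp(2*n) + 3.5*exp(n) + 1.19))*exp(n)/(2.28*exp(3*n) + 0.85*exp(2*n) + 3.5*exp(n) + 1.19)^3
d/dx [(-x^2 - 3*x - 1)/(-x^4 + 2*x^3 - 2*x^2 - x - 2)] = (-2*x^5 - 7*x^4 + 8*x^3 + x^2 + 5)/(x^8 - 4*x^7 + 8*x^6 - 6*x^5 + 4*x^4 - 4*x^3 + 9*x^2 + 4*x + 4)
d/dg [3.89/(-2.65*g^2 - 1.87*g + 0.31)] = (20.617*g + 7.2743)/(2.65*g^2 + 1.87*g - 0.31)^2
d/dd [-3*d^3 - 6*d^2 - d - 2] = -9*d^2 - 12*d - 1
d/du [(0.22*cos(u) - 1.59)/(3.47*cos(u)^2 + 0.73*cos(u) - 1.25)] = (0.7634*cos(u)^2 - 11.0346*cos(u) - 0.8857)*sin(u)/(12.0409*cos(u)^4 + 5.0662*cos(u)^3 - 8.1421*cos(u)^2 - 1.825*cos(u) + 1.5625)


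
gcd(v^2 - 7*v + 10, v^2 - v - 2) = v - 2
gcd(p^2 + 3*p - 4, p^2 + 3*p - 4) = p^2 + 3*p - 4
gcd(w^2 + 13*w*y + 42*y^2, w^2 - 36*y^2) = w + 6*y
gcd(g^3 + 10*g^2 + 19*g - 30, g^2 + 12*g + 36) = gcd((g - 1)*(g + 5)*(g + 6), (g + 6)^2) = g + 6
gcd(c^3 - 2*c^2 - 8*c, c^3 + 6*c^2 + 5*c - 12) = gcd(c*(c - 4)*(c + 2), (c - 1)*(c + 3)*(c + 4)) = 1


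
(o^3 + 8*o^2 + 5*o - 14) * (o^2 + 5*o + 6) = o^5 + 13*o^4 + 51*o^3 + 59*o^2 - 40*o - 84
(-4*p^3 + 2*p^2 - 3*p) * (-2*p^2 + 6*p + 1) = 8*p^5 - 28*p^4 + 14*p^3 - 16*p^2 - 3*p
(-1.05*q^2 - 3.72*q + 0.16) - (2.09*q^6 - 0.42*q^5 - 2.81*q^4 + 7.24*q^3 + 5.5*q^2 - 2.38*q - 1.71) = -2.09*q^6 + 0.42*q^5 + 2.81*q^4 - 7.24*q^3 - 6.55*q^2 - 1.34*q + 1.87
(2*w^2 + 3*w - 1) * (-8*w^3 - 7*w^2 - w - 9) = -16*w^5 - 38*w^4 - 15*w^3 - 14*w^2 - 26*w + 9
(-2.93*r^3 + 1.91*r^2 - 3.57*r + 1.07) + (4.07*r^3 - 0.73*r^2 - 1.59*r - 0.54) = 1.14*r^3 + 1.18*r^2 - 5.16*r + 0.53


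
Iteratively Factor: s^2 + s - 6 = (s - 2)*(s + 3)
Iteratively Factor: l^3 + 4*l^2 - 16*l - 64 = (l - 4)*(l^2 + 8*l + 16) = (l - 4)*(l + 4)*(l + 4)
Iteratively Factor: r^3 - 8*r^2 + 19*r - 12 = (r - 3)*(r^2 - 5*r + 4) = (r - 3)*(r - 1)*(r - 4)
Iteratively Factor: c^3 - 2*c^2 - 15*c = (c + 3)*(c^2 - 5*c) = c*(c + 3)*(c - 5)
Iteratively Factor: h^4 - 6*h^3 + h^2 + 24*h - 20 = (h - 1)*(h^3 - 5*h^2 - 4*h + 20) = (h - 5)*(h - 1)*(h^2 - 4) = (h - 5)*(h - 2)*(h - 1)*(h + 2)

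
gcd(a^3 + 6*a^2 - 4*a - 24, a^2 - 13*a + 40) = 1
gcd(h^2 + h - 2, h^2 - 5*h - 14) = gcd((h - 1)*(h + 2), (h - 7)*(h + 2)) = h + 2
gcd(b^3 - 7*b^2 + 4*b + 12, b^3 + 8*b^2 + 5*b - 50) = b - 2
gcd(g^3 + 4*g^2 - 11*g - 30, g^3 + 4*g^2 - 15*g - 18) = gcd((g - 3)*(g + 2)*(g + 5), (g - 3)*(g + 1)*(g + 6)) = g - 3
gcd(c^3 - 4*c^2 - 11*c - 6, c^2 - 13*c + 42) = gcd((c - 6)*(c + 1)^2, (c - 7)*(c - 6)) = c - 6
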